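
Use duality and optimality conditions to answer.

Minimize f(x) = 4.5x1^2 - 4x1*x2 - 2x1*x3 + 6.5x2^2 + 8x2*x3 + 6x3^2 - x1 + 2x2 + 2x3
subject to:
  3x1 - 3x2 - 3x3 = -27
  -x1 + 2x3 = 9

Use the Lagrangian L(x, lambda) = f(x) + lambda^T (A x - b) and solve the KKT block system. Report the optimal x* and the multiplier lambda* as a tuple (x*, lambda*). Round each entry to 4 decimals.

Form the Lagrangian:
  L(x, lambda) = (1/2) x^T Q x + c^T x + lambda^T (A x - b)
Stationarity (grad_x L = 0): Q x + c + A^T lambda = 0.
Primal feasibility: A x = b.

This gives the KKT block system:
  [ Q   A^T ] [ x     ]   [-c ]
  [ A    0  ] [ lambda ] = [ b ]

Solving the linear system:
  x*      = (-5, 2, 2)
  lambda* = (21.3333, 6)
  f(x*)   = 267.5

x* = (-5, 2, 2), lambda* = (21.3333, 6)


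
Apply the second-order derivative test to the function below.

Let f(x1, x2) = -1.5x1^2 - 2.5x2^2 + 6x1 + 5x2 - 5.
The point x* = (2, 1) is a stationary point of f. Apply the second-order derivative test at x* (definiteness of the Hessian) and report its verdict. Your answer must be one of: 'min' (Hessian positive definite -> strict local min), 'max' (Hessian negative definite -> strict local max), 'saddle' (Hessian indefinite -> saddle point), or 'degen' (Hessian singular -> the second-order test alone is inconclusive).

Compute the Hessian H = grad^2 f:
  H = [[-3, 0], [0, -5]]
Verify stationarity: grad f(x*) = H x* + g = (0, 0).
Eigenvalues of H: -5, -3.
Both eigenvalues < 0, so H is negative definite -> x* is a strict local max.

max


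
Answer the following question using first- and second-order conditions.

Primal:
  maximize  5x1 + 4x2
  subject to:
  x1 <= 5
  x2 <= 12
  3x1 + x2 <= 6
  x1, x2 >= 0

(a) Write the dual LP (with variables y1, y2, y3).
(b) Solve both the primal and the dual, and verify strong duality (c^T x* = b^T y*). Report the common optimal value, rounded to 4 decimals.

The standard primal-dual pair for 'max c^T x s.t. A x <= b, x >= 0' is:
  Dual:  min b^T y  s.t.  A^T y >= c,  y >= 0.

So the dual LP is:
  minimize  5y1 + 12y2 + 6y3
  subject to:
    y1 + 3y3 >= 5
    y2 + y3 >= 4
    y1, y2, y3 >= 0

Solving the primal: x* = (0, 6).
  primal value c^T x* = 24.
Solving the dual: y* = (0, 0, 4).
  dual value b^T y* = 24.
Strong duality: c^T x* = b^T y*. Confirmed.

24


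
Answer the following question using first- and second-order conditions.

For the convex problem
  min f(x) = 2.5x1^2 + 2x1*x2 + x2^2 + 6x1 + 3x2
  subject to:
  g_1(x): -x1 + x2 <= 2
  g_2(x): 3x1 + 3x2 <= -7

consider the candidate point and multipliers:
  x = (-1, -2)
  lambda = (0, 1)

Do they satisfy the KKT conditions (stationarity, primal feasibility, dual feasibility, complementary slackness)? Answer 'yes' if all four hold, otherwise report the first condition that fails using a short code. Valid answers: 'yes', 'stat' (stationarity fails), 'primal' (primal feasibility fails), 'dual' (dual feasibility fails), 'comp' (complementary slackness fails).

Gradient of f: grad f(x) = Q x + c = (-3, -3)
Constraint values g_i(x) = a_i^T x - b_i:
  g_1((-1, -2)) = -3
  g_2((-1, -2)) = -2
Stationarity residual: grad f(x) + sum_i lambda_i a_i = (0, 0)
  -> stationarity OK
Primal feasibility (all g_i <= 0): OK
Dual feasibility (all lambda_i >= 0): OK
Complementary slackness (lambda_i * g_i(x) = 0 for all i): FAILS

Verdict: the first failing condition is complementary_slackness -> comp.

comp


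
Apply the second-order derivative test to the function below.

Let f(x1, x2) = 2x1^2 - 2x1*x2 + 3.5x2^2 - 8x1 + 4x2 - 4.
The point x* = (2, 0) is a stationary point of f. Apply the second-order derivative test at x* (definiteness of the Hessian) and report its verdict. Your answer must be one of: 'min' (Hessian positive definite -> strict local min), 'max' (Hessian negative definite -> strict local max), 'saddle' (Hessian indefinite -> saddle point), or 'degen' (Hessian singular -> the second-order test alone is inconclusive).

Compute the Hessian H = grad^2 f:
  H = [[4, -2], [-2, 7]]
Verify stationarity: grad f(x*) = H x* + g = (0, 0).
Eigenvalues of H: 3, 8.
Both eigenvalues > 0, so H is positive definite -> x* is a strict local min.

min


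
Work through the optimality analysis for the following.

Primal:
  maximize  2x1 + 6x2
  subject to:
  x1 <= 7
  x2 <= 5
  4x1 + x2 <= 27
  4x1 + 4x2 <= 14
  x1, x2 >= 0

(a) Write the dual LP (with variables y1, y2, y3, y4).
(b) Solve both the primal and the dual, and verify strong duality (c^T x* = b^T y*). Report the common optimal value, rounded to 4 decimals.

The standard primal-dual pair for 'max c^T x s.t. A x <= b, x >= 0' is:
  Dual:  min b^T y  s.t.  A^T y >= c,  y >= 0.

So the dual LP is:
  minimize  7y1 + 5y2 + 27y3 + 14y4
  subject to:
    y1 + 4y3 + 4y4 >= 2
    y2 + y3 + 4y4 >= 6
    y1, y2, y3, y4 >= 0

Solving the primal: x* = (0, 3.5).
  primal value c^T x* = 21.
Solving the dual: y* = (0, 0, 0, 1.5).
  dual value b^T y* = 21.
Strong duality: c^T x* = b^T y*. Confirmed.

21


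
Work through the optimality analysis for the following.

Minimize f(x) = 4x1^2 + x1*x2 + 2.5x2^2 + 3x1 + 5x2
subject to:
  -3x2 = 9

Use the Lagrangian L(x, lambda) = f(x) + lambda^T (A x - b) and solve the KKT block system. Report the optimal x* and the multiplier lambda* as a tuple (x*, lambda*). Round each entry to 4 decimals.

Form the Lagrangian:
  L(x, lambda) = (1/2) x^T Q x + c^T x + lambda^T (A x - b)
Stationarity (grad_x L = 0): Q x + c + A^T lambda = 0.
Primal feasibility: A x = b.

This gives the KKT block system:
  [ Q   A^T ] [ x     ]   [-c ]
  [ A    0  ] [ lambda ] = [ b ]

Solving the linear system:
  x*      = (0, -3)
  lambda* = (-3.3333)
  f(x*)   = 7.5

x* = (0, -3), lambda* = (-3.3333)


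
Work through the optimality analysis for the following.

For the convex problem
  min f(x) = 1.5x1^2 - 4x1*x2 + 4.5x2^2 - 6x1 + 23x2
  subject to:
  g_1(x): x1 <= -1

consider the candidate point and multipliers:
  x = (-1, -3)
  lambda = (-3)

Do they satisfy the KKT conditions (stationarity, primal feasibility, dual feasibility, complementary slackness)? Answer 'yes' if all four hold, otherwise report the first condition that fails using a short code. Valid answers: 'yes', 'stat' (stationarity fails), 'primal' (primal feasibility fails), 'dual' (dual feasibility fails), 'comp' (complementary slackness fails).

Gradient of f: grad f(x) = Q x + c = (3, 0)
Constraint values g_i(x) = a_i^T x - b_i:
  g_1((-1, -3)) = 0
Stationarity residual: grad f(x) + sum_i lambda_i a_i = (0, 0)
  -> stationarity OK
Primal feasibility (all g_i <= 0): OK
Dual feasibility (all lambda_i >= 0): FAILS
Complementary slackness (lambda_i * g_i(x) = 0 for all i): OK

Verdict: the first failing condition is dual_feasibility -> dual.

dual


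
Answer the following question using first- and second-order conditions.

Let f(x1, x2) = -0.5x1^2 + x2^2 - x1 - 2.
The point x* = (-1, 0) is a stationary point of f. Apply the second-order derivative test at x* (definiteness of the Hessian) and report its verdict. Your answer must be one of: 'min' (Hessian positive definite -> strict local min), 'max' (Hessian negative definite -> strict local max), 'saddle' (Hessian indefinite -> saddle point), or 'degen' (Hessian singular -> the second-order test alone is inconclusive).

Compute the Hessian H = grad^2 f:
  H = [[-1, 0], [0, 2]]
Verify stationarity: grad f(x*) = H x* + g = (0, 0).
Eigenvalues of H: -1, 2.
Eigenvalues have mixed signs, so H is indefinite -> x* is a saddle point.

saddle


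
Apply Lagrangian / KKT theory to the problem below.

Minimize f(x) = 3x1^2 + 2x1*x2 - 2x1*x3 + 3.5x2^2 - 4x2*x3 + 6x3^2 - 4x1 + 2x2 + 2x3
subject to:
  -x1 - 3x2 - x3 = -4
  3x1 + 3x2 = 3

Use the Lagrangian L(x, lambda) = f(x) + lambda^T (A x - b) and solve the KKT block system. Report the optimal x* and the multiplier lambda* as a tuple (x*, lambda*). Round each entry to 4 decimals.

Form the Lagrangian:
  L(x, lambda) = (1/2) x^T Q x + c^T x + lambda^T (A x - b)
Stationarity (grad_x L = 0): Q x + c + A^T lambda = 0.
Primal feasibility: A x = b.

This gives the KKT block system:
  [ Q   A^T ] [ x     ]   [-c ]
  [ A    0  ] [ lambda ] = [ b ]

Solving the linear system:
  x*      = (-0.1692, 1.1692, 0.6615)
  lambda* = (5.6, 3.2)
  f(x*)   = 8.5692

x* = (-0.1692, 1.1692, 0.6615), lambda* = (5.6, 3.2)


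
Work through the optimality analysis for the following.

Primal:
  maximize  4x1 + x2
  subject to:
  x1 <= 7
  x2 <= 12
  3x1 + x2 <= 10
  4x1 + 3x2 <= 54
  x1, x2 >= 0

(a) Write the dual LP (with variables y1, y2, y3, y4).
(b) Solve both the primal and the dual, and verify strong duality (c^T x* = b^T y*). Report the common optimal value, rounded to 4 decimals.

The standard primal-dual pair for 'max c^T x s.t. A x <= b, x >= 0' is:
  Dual:  min b^T y  s.t.  A^T y >= c,  y >= 0.

So the dual LP is:
  minimize  7y1 + 12y2 + 10y3 + 54y4
  subject to:
    y1 + 3y3 + 4y4 >= 4
    y2 + y3 + 3y4 >= 1
    y1, y2, y3, y4 >= 0

Solving the primal: x* = (3.3333, 0).
  primal value c^T x* = 13.3333.
Solving the dual: y* = (0, 0, 1.3333, 0).
  dual value b^T y* = 13.3333.
Strong duality: c^T x* = b^T y*. Confirmed.

13.3333


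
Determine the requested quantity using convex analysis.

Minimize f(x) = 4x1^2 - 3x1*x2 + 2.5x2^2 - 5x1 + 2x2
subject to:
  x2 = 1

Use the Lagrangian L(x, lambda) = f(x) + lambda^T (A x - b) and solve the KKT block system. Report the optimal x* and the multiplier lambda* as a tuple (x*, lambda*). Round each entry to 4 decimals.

Form the Lagrangian:
  L(x, lambda) = (1/2) x^T Q x + c^T x + lambda^T (A x - b)
Stationarity (grad_x L = 0): Q x + c + A^T lambda = 0.
Primal feasibility: A x = b.

This gives the KKT block system:
  [ Q   A^T ] [ x     ]   [-c ]
  [ A    0  ] [ lambda ] = [ b ]

Solving the linear system:
  x*      = (1, 1)
  lambda* = (-4)
  f(x*)   = 0.5

x* = (1, 1), lambda* = (-4)


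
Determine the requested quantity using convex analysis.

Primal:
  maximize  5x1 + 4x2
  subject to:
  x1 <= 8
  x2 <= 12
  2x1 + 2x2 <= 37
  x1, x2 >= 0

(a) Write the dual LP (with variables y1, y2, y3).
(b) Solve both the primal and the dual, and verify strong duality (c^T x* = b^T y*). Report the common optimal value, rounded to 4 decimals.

The standard primal-dual pair for 'max c^T x s.t. A x <= b, x >= 0' is:
  Dual:  min b^T y  s.t.  A^T y >= c,  y >= 0.

So the dual LP is:
  minimize  8y1 + 12y2 + 37y3
  subject to:
    y1 + 2y3 >= 5
    y2 + 2y3 >= 4
    y1, y2, y3 >= 0

Solving the primal: x* = (8, 10.5).
  primal value c^T x* = 82.
Solving the dual: y* = (1, 0, 2).
  dual value b^T y* = 82.
Strong duality: c^T x* = b^T y*. Confirmed.

82


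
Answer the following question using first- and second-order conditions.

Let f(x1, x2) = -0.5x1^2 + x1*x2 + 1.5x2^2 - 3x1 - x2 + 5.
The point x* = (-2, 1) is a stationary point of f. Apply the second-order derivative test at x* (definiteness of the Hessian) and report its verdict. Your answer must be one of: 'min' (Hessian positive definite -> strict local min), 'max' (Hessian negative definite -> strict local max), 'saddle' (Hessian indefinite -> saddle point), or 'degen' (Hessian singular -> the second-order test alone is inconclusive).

Compute the Hessian H = grad^2 f:
  H = [[-1, 1], [1, 3]]
Verify stationarity: grad f(x*) = H x* + g = (0, 0).
Eigenvalues of H: -1.2361, 3.2361.
Eigenvalues have mixed signs, so H is indefinite -> x* is a saddle point.

saddle


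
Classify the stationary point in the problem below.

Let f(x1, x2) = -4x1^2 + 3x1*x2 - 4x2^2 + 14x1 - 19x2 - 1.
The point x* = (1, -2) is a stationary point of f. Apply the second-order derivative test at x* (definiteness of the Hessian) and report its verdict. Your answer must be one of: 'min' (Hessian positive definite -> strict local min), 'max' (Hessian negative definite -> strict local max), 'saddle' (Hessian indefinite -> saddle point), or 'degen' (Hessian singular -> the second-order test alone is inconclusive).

Compute the Hessian H = grad^2 f:
  H = [[-8, 3], [3, -8]]
Verify stationarity: grad f(x*) = H x* + g = (0, 0).
Eigenvalues of H: -11, -5.
Both eigenvalues < 0, so H is negative definite -> x* is a strict local max.

max


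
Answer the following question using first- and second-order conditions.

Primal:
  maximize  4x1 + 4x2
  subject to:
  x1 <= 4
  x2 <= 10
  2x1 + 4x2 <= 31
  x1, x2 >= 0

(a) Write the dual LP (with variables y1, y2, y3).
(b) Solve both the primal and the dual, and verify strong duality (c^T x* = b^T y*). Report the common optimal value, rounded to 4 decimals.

The standard primal-dual pair for 'max c^T x s.t. A x <= b, x >= 0' is:
  Dual:  min b^T y  s.t.  A^T y >= c,  y >= 0.

So the dual LP is:
  minimize  4y1 + 10y2 + 31y3
  subject to:
    y1 + 2y3 >= 4
    y2 + 4y3 >= 4
    y1, y2, y3 >= 0

Solving the primal: x* = (4, 5.75).
  primal value c^T x* = 39.
Solving the dual: y* = (2, 0, 1).
  dual value b^T y* = 39.
Strong duality: c^T x* = b^T y*. Confirmed.

39


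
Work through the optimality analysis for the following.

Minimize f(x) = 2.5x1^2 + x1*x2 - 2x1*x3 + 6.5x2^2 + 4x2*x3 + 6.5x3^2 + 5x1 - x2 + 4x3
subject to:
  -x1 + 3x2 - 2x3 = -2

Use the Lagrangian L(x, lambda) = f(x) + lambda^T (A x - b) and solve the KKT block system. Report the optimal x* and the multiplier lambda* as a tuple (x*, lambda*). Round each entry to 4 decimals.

Form the Lagrangian:
  L(x, lambda) = (1/2) x^T Q x + c^T x + lambda^T (A x - b)
Stationarity (grad_x L = 0): Q x + c + A^T lambda = 0.
Primal feasibility: A x = b.

This gives the KKT block system:
  [ Q   A^T ] [ x     ]   [-c ]
  [ A    0  ] [ lambda ] = [ b ]

Solving the linear system:
  x*      = (-0.2548, -0.5899, 0.2425)
  lambda* = (2.6512)
  f(x*)   = 2.7943

x* = (-0.2548, -0.5899, 0.2425), lambda* = (2.6512)


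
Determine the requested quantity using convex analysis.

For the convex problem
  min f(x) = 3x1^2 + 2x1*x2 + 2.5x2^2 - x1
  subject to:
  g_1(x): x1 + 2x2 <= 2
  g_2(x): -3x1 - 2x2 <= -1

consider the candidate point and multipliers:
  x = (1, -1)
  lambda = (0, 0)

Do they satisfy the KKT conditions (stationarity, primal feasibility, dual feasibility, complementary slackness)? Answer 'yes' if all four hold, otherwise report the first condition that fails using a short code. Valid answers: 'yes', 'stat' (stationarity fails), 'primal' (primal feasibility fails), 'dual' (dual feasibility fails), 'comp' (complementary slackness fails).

Gradient of f: grad f(x) = Q x + c = (3, -3)
Constraint values g_i(x) = a_i^T x - b_i:
  g_1((1, -1)) = -3
  g_2((1, -1)) = 0
Stationarity residual: grad f(x) + sum_i lambda_i a_i = (3, -3)
  -> stationarity FAILS
Primal feasibility (all g_i <= 0): OK
Dual feasibility (all lambda_i >= 0): OK
Complementary slackness (lambda_i * g_i(x) = 0 for all i): OK

Verdict: the first failing condition is stationarity -> stat.

stat


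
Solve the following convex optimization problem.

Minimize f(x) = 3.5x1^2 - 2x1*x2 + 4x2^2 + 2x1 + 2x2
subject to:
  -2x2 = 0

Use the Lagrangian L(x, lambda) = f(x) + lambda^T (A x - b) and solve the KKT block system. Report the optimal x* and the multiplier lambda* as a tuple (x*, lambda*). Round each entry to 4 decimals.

Form the Lagrangian:
  L(x, lambda) = (1/2) x^T Q x + c^T x + lambda^T (A x - b)
Stationarity (grad_x L = 0): Q x + c + A^T lambda = 0.
Primal feasibility: A x = b.

This gives the KKT block system:
  [ Q   A^T ] [ x     ]   [-c ]
  [ A    0  ] [ lambda ] = [ b ]

Solving the linear system:
  x*      = (-0.2857, 0)
  lambda* = (1.2857)
  f(x*)   = -0.2857

x* = (-0.2857, 0), lambda* = (1.2857)


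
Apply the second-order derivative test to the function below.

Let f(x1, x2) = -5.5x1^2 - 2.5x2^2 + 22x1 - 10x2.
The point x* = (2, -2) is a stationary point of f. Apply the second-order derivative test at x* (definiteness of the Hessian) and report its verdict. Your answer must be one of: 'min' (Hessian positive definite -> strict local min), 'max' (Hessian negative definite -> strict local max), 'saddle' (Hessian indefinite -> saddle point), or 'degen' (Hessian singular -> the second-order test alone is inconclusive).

Compute the Hessian H = grad^2 f:
  H = [[-11, 0], [0, -5]]
Verify stationarity: grad f(x*) = H x* + g = (0, 0).
Eigenvalues of H: -11, -5.
Both eigenvalues < 0, so H is negative definite -> x* is a strict local max.

max


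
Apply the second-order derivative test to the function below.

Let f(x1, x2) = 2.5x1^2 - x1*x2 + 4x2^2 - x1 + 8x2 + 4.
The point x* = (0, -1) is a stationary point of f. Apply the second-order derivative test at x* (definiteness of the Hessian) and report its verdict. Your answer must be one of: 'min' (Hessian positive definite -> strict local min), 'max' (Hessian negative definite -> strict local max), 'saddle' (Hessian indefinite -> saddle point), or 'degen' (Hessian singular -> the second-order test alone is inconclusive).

Compute the Hessian H = grad^2 f:
  H = [[5, -1], [-1, 8]]
Verify stationarity: grad f(x*) = H x* + g = (0, 0).
Eigenvalues of H: 4.6972, 8.3028.
Both eigenvalues > 0, so H is positive definite -> x* is a strict local min.

min


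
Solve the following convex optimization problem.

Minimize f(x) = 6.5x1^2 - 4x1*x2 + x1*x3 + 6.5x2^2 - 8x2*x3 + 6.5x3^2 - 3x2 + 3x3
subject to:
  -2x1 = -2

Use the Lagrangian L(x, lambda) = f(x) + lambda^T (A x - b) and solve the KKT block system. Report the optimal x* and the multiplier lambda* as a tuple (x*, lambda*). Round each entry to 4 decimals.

Form the Lagrangian:
  L(x, lambda) = (1/2) x^T Q x + c^T x + lambda^T (A x - b)
Stationarity (grad_x L = 0): Q x + c + A^T lambda = 0.
Primal feasibility: A x = b.

This gives the KKT block system:
  [ Q   A^T ] [ x     ]   [-c ]
  [ A    0  ] [ lambda ] = [ b ]

Solving the linear system:
  x*      = (1, 0.5619, 0.0381)
  lambda* = (5.3952)
  f(x*)   = 4.6095

x* = (1, 0.5619, 0.0381), lambda* = (5.3952)


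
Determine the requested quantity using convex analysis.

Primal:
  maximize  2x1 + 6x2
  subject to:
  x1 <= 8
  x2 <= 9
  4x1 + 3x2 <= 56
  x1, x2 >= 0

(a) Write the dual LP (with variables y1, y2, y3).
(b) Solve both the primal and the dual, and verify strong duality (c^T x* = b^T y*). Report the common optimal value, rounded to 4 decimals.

The standard primal-dual pair for 'max c^T x s.t. A x <= b, x >= 0' is:
  Dual:  min b^T y  s.t.  A^T y >= c,  y >= 0.

So the dual LP is:
  minimize  8y1 + 9y2 + 56y3
  subject to:
    y1 + 4y3 >= 2
    y2 + 3y3 >= 6
    y1, y2, y3 >= 0

Solving the primal: x* = (7.25, 9).
  primal value c^T x* = 68.5.
Solving the dual: y* = (0, 4.5, 0.5).
  dual value b^T y* = 68.5.
Strong duality: c^T x* = b^T y*. Confirmed.

68.5


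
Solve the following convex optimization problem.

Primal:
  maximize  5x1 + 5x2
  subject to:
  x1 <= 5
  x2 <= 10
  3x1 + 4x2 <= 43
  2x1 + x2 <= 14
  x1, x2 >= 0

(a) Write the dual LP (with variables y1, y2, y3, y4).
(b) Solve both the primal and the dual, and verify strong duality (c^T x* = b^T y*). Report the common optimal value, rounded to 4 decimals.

The standard primal-dual pair for 'max c^T x s.t. A x <= b, x >= 0' is:
  Dual:  min b^T y  s.t.  A^T y >= c,  y >= 0.

So the dual LP is:
  minimize  5y1 + 10y2 + 43y3 + 14y4
  subject to:
    y1 + 3y3 + 2y4 >= 5
    y2 + 4y3 + y4 >= 5
    y1, y2, y3, y4 >= 0

Solving the primal: x* = (2.6, 8.8).
  primal value c^T x* = 57.
Solving the dual: y* = (0, 0, 1, 1).
  dual value b^T y* = 57.
Strong duality: c^T x* = b^T y*. Confirmed.

57


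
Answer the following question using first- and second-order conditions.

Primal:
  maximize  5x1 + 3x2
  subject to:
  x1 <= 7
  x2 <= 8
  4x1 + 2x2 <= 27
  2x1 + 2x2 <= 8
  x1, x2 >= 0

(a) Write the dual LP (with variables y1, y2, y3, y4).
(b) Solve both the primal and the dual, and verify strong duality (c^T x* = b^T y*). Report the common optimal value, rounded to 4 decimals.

The standard primal-dual pair for 'max c^T x s.t. A x <= b, x >= 0' is:
  Dual:  min b^T y  s.t.  A^T y >= c,  y >= 0.

So the dual LP is:
  minimize  7y1 + 8y2 + 27y3 + 8y4
  subject to:
    y1 + 4y3 + 2y4 >= 5
    y2 + 2y3 + 2y4 >= 3
    y1, y2, y3, y4 >= 0

Solving the primal: x* = (4, 0).
  primal value c^T x* = 20.
Solving the dual: y* = (0, 0, 0, 2.5).
  dual value b^T y* = 20.
Strong duality: c^T x* = b^T y*. Confirmed.

20


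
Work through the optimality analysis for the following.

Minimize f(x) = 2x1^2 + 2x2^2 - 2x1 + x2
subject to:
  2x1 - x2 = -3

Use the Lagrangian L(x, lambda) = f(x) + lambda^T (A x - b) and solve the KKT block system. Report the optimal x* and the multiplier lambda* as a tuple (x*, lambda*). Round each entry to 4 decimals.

Form the Lagrangian:
  L(x, lambda) = (1/2) x^T Q x + c^T x + lambda^T (A x - b)
Stationarity (grad_x L = 0): Q x + c + A^T lambda = 0.
Primal feasibility: A x = b.

This gives the KKT block system:
  [ Q   A^T ] [ x     ]   [-c ]
  [ A    0  ] [ lambda ] = [ b ]

Solving the linear system:
  x*      = (-1.2, 0.6)
  lambda* = (3.4)
  f(x*)   = 6.6

x* = (-1.2, 0.6), lambda* = (3.4)


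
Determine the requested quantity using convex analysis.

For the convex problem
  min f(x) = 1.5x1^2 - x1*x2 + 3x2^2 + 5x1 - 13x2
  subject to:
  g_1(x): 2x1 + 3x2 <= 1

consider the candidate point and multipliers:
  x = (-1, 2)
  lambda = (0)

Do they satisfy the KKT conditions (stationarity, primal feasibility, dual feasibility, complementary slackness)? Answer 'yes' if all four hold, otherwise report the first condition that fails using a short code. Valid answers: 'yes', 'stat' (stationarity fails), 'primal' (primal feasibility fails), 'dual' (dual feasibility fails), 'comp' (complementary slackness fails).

Gradient of f: grad f(x) = Q x + c = (0, 0)
Constraint values g_i(x) = a_i^T x - b_i:
  g_1((-1, 2)) = 3
Stationarity residual: grad f(x) + sum_i lambda_i a_i = (0, 0)
  -> stationarity OK
Primal feasibility (all g_i <= 0): FAILS
Dual feasibility (all lambda_i >= 0): OK
Complementary slackness (lambda_i * g_i(x) = 0 for all i): OK

Verdict: the first failing condition is primal_feasibility -> primal.

primal


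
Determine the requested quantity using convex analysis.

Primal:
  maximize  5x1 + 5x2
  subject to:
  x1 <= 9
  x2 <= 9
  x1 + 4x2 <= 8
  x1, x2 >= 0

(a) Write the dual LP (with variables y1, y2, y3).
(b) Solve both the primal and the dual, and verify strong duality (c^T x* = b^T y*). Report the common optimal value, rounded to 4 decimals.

The standard primal-dual pair for 'max c^T x s.t. A x <= b, x >= 0' is:
  Dual:  min b^T y  s.t.  A^T y >= c,  y >= 0.

So the dual LP is:
  minimize  9y1 + 9y2 + 8y3
  subject to:
    y1 + y3 >= 5
    y2 + 4y3 >= 5
    y1, y2, y3 >= 0

Solving the primal: x* = (8, 0).
  primal value c^T x* = 40.
Solving the dual: y* = (0, 0, 5).
  dual value b^T y* = 40.
Strong duality: c^T x* = b^T y*. Confirmed.

40


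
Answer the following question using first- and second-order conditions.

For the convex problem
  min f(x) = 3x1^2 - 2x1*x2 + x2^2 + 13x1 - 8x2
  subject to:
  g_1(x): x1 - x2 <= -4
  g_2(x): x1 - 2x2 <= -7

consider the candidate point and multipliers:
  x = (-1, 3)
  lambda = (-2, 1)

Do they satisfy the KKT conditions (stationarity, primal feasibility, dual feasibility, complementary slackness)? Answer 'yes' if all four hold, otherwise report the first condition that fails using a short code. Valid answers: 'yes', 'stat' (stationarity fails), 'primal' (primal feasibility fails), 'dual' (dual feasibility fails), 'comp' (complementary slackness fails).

Gradient of f: grad f(x) = Q x + c = (1, 0)
Constraint values g_i(x) = a_i^T x - b_i:
  g_1((-1, 3)) = 0
  g_2((-1, 3)) = 0
Stationarity residual: grad f(x) + sum_i lambda_i a_i = (0, 0)
  -> stationarity OK
Primal feasibility (all g_i <= 0): OK
Dual feasibility (all lambda_i >= 0): FAILS
Complementary slackness (lambda_i * g_i(x) = 0 for all i): OK

Verdict: the first failing condition is dual_feasibility -> dual.

dual


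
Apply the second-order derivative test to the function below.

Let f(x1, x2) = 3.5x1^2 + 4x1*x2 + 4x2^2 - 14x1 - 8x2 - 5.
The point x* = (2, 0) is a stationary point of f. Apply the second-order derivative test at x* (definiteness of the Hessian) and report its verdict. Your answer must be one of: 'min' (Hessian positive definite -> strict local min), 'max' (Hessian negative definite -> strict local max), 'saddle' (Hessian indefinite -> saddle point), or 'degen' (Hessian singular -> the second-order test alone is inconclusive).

Compute the Hessian H = grad^2 f:
  H = [[7, 4], [4, 8]]
Verify stationarity: grad f(x*) = H x* + g = (0, 0).
Eigenvalues of H: 3.4689, 11.5311.
Both eigenvalues > 0, so H is positive definite -> x* is a strict local min.

min


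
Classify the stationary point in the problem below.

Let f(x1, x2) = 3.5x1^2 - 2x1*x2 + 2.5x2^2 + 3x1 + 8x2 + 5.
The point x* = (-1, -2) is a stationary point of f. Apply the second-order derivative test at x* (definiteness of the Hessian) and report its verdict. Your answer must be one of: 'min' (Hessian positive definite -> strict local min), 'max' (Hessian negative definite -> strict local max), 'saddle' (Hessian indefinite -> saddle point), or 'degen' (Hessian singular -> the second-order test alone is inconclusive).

Compute the Hessian H = grad^2 f:
  H = [[7, -2], [-2, 5]]
Verify stationarity: grad f(x*) = H x* + g = (0, 0).
Eigenvalues of H: 3.7639, 8.2361.
Both eigenvalues > 0, so H is positive definite -> x* is a strict local min.

min


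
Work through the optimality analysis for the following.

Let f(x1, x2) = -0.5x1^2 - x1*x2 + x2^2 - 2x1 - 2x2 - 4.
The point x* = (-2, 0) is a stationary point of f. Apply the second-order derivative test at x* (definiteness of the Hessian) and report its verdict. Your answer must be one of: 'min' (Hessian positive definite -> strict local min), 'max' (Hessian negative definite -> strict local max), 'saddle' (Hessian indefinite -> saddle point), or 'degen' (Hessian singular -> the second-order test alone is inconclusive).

Compute the Hessian H = grad^2 f:
  H = [[-1, -1], [-1, 2]]
Verify stationarity: grad f(x*) = H x* + g = (0, 0).
Eigenvalues of H: -1.3028, 2.3028.
Eigenvalues have mixed signs, so H is indefinite -> x* is a saddle point.

saddle


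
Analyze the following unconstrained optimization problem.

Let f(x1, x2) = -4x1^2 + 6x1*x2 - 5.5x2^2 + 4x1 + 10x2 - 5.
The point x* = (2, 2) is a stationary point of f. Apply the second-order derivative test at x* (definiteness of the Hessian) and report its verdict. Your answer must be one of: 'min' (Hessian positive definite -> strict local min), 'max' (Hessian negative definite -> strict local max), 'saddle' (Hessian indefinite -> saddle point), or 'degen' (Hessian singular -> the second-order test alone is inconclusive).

Compute the Hessian H = grad^2 f:
  H = [[-8, 6], [6, -11]]
Verify stationarity: grad f(x*) = H x* + g = (0, 0).
Eigenvalues of H: -15.6847, -3.3153.
Both eigenvalues < 0, so H is negative definite -> x* is a strict local max.

max


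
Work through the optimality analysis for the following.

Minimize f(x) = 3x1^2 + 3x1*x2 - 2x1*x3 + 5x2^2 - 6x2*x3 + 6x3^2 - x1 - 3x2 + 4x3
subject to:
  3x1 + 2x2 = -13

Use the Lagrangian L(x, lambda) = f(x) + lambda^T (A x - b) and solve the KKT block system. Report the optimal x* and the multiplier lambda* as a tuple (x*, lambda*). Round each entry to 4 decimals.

Form the Lagrangian:
  L(x, lambda) = (1/2) x^T Q x + c^T x + lambda^T (A x - b)
Stationarity (grad_x L = 0): Q x + c + A^T lambda = 0.
Primal feasibility: A x = b.

This gives the KKT block system:
  [ Q   A^T ] [ x     ]   [-c ]
  [ A    0  ] [ lambda ] = [ b ]

Solving the linear system:
  x*      = (-3.6595, -1.0108, -1.4486)
  lambda* = (7.6973)
  f(x*)   = 50.4811

x* = (-3.6595, -1.0108, -1.4486), lambda* = (7.6973)


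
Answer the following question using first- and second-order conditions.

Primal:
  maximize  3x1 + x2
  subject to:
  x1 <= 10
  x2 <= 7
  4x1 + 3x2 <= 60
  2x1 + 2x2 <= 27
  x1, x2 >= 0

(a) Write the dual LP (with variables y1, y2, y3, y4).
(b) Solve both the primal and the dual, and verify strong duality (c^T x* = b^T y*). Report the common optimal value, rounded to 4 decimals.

The standard primal-dual pair for 'max c^T x s.t. A x <= b, x >= 0' is:
  Dual:  min b^T y  s.t.  A^T y >= c,  y >= 0.

So the dual LP is:
  minimize  10y1 + 7y2 + 60y3 + 27y4
  subject to:
    y1 + 4y3 + 2y4 >= 3
    y2 + 3y3 + 2y4 >= 1
    y1, y2, y3, y4 >= 0

Solving the primal: x* = (10, 3.5).
  primal value c^T x* = 33.5.
Solving the dual: y* = (2, 0, 0, 0.5).
  dual value b^T y* = 33.5.
Strong duality: c^T x* = b^T y*. Confirmed.

33.5


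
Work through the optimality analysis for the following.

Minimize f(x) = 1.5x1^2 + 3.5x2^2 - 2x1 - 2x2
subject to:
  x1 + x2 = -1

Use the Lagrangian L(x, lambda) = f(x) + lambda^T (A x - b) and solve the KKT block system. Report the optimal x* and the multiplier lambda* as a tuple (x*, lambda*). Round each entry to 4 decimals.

Form the Lagrangian:
  L(x, lambda) = (1/2) x^T Q x + c^T x + lambda^T (A x - b)
Stationarity (grad_x L = 0): Q x + c + A^T lambda = 0.
Primal feasibility: A x = b.

This gives the KKT block system:
  [ Q   A^T ] [ x     ]   [-c ]
  [ A    0  ] [ lambda ] = [ b ]

Solving the linear system:
  x*      = (-0.7, -0.3)
  lambda* = (4.1)
  f(x*)   = 3.05

x* = (-0.7, -0.3), lambda* = (4.1)


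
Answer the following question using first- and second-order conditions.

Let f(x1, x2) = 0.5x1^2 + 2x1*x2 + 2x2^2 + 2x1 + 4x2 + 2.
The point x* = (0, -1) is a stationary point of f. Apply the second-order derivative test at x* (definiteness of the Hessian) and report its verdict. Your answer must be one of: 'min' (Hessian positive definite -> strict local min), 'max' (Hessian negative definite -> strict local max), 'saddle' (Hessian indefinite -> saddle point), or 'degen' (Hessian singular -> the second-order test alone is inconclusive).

Compute the Hessian H = grad^2 f:
  H = [[1, 2], [2, 4]]
Verify stationarity: grad f(x*) = H x* + g = (0, 0).
Eigenvalues of H: 0, 5.
H has a zero eigenvalue (singular; positive semidefinite but not definite), so H is neither positive definite, negative definite, nor indefinite. The second-order test alone is inconclusive -> degen.
(Indeed, f is constant along the null direction of H through x*, so x* is not a strict local extremum.)

degen


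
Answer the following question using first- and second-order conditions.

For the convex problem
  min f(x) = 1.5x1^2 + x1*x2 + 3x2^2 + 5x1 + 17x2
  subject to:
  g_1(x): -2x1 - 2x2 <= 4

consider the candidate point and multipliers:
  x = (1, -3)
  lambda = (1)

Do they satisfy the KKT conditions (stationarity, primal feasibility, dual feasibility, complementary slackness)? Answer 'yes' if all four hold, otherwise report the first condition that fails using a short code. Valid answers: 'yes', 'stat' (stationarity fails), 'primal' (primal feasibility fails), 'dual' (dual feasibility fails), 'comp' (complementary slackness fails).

Gradient of f: grad f(x) = Q x + c = (5, 0)
Constraint values g_i(x) = a_i^T x - b_i:
  g_1((1, -3)) = 0
Stationarity residual: grad f(x) + sum_i lambda_i a_i = (3, -2)
  -> stationarity FAILS
Primal feasibility (all g_i <= 0): OK
Dual feasibility (all lambda_i >= 0): OK
Complementary slackness (lambda_i * g_i(x) = 0 for all i): OK

Verdict: the first failing condition is stationarity -> stat.

stat


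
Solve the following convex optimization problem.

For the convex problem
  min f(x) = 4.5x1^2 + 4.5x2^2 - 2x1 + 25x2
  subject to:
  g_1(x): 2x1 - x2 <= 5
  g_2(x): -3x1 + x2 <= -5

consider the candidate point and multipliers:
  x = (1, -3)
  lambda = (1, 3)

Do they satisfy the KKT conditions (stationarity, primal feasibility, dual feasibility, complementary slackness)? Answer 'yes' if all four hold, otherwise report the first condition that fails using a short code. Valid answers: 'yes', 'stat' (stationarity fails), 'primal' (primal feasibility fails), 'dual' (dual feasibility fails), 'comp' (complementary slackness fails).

Gradient of f: grad f(x) = Q x + c = (7, -2)
Constraint values g_i(x) = a_i^T x - b_i:
  g_1((1, -3)) = 0
  g_2((1, -3)) = -1
Stationarity residual: grad f(x) + sum_i lambda_i a_i = (0, 0)
  -> stationarity OK
Primal feasibility (all g_i <= 0): OK
Dual feasibility (all lambda_i >= 0): OK
Complementary slackness (lambda_i * g_i(x) = 0 for all i): FAILS

Verdict: the first failing condition is complementary_slackness -> comp.

comp


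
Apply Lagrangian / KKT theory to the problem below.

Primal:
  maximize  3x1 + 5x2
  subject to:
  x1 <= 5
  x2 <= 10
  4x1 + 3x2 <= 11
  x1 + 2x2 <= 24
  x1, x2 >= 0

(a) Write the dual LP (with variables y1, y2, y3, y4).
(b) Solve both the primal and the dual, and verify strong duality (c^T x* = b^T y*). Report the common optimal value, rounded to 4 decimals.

The standard primal-dual pair for 'max c^T x s.t. A x <= b, x >= 0' is:
  Dual:  min b^T y  s.t.  A^T y >= c,  y >= 0.

So the dual LP is:
  minimize  5y1 + 10y2 + 11y3 + 24y4
  subject to:
    y1 + 4y3 + y4 >= 3
    y2 + 3y3 + 2y4 >= 5
    y1, y2, y3, y4 >= 0

Solving the primal: x* = (0, 3.6667).
  primal value c^T x* = 18.3333.
Solving the dual: y* = (0, 0, 1.6667, 0).
  dual value b^T y* = 18.3333.
Strong duality: c^T x* = b^T y*. Confirmed.

18.3333


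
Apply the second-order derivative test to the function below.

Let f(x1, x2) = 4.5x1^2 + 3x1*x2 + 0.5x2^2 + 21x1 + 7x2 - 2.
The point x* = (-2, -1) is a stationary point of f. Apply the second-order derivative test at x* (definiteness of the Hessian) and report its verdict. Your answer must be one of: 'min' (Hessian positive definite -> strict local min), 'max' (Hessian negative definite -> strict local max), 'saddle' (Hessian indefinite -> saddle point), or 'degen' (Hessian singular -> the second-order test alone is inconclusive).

Compute the Hessian H = grad^2 f:
  H = [[9, 3], [3, 1]]
Verify stationarity: grad f(x*) = H x* + g = (0, 0).
Eigenvalues of H: 0, 10.
H has a zero eigenvalue (singular; positive semidefinite but not definite), so H is neither positive definite, negative definite, nor indefinite. The second-order test alone is inconclusive -> degen.
(Indeed, f is constant along the null direction of H through x*, so x* is not a strict local extremum.)

degen


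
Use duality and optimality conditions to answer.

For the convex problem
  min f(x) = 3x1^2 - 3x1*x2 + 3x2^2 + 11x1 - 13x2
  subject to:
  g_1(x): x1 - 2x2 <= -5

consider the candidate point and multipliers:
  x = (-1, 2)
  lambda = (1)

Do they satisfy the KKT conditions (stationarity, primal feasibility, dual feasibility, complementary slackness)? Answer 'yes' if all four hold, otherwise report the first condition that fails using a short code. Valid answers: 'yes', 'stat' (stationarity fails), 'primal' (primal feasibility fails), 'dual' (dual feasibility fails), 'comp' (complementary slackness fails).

Gradient of f: grad f(x) = Q x + c = (-1, 2)
Constraint values g_i(x) = a_i^T x - b_i:
  g_1((-1, 2)) = 0
Stationarity residual: grad f(x) + sum_i lambda_i a_i = (0, 0)
  -> stationarity OK
Primal feasibility (all g_i <= 0): OK
Dual feasibility (all lambda_i >= 0): OK
Complementary slackness (lambda_i * g_i(x) = 0 for all i): OK

Verdict: yes, KKT holds.

yes


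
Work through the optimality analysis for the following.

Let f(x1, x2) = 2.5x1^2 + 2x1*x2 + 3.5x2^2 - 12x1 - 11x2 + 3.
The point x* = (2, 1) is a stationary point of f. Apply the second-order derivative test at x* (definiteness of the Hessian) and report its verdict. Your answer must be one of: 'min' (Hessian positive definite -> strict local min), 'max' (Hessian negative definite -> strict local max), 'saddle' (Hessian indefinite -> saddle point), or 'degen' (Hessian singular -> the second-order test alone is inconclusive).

Compute the Hessian H = grad^2 f:
  H = [[5, 2], [2, 7]]
Verify stationarity: grad f(x*) = H x* + g = (0, 0).
Eigenvalues of H: 3.7639, 8.2361.
Both eigenvalues > 0, so H is positive definite -> x* is a strict local min.

min


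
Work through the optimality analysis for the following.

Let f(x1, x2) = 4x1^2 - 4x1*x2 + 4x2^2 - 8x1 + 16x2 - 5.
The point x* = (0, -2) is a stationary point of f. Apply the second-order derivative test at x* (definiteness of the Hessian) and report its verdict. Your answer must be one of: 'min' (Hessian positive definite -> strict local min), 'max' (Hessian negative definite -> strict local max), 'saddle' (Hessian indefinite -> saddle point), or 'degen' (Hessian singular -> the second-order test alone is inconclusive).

Compute the Hessian H = grad^2 f:
  H = [[8, -4], [-4, 8]]
Verify stationarity: grad f(x*) = H x* + g = (0, 0).
Eigenvalues of H: 4, 12.
Both eigenvalues > 0, so H is positive definite -> x* is a strict local min.

min


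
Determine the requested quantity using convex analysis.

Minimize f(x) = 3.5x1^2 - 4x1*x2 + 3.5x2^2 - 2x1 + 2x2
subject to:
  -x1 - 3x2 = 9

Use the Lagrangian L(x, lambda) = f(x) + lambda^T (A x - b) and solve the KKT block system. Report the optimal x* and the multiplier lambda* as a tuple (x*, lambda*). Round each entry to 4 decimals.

Form the Lagrangian:
  L(x, lambda) = (1/2) x^T Q x + c^T x + lambda^T (A x - b)
Stationarity (grad_x L = 0): Q x + c + A^T lambda = 0.
Primal feasibility: A x = b.

This gives the KKT block system:
  [ Q   A^T ] [ x     ]   [-c ]
  [ A    0  ] [ lambda ] = [ b ]

Solving the linear system:
  x*      = (-1.5638, -2.4787)
  lambda* = (-3.0319)
  f(x*)   = 12.7287

x* = (-1.5638, -2.4787), lambda* = (-3.0319)


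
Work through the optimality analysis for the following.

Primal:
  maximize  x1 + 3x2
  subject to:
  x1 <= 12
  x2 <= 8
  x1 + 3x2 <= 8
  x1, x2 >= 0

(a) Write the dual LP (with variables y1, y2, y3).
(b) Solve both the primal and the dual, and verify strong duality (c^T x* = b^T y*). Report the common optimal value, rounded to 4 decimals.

The standard primal-dual pair for 'max c^T x s.t. A x <= b, x >= 0' is:
  Dual:  min b^T y  s.t.  A^T y >= c,  y >= 0.

So the dual LP is:
  minimize  12y1 + 8y2 + 8y3
  subject to:
    y1 + y3 >= 1
    y2 + 3y3 >= 3
    y1, y2, y3 >= 0

Solving the primal: x* = (8, 0).
  primal value c^T x* = 8.
Solving the dual: y* = (0, 0, 1).
  dual value b^T y* = 8.
Strong duality: c^T x* = b^T y*. Confirmed.

8


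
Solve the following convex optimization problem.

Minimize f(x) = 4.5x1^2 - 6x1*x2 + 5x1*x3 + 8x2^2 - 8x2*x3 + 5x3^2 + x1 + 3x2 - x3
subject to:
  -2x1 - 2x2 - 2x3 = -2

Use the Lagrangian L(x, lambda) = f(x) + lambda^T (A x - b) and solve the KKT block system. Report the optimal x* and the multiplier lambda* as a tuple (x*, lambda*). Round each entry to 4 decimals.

Form the Lagrangian:
  L(x, lambda) = (1/2) x^T Q x + c^T x + lambda^T (A x - b)
Stationarity (grad_x L = 0): Q x + c + A^T lambda = 0.
Primal feasibility: A x = b.

This gives the KKT block system:
  [ Q   A^T ] [ x     ]   [-c ]
  [ A    0  ] [ lambda ] = [ b ]

Solving the linear system:
  x*      = (0.0851, 0.3191, 0.5957)
  lambda* = (1.4149)
  f(x*)   = 1.6383

x* = (0.0851, 0.3191, 0.5957), lambda* = (1.4149)


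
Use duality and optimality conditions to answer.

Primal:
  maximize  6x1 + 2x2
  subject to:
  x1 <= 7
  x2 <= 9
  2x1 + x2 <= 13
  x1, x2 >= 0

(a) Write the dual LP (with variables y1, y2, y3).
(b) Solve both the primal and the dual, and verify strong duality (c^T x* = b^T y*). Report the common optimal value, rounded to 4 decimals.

The standard primal-dual pair for 'max c^T x s.t. A x <= b, x >= 0' is:
  Dual:  min b^T y  s.t.  A^T y >= c,  y >= 0.

So the dual LP is:
  minimize  7y1 + 9y2 + 13y3
  subject to:
    y1 + 2y3 >= 6
    y2 + y3 >= 2
    y1, y2, y3 >= 0

Solving the primal: x* = (6.5, 0).
  primal value c^T x* = 39.
Solving the dual: y* = (0, 0, 3).
  dual value b^T y* = 39.
Strong duality: c^T x* = b^T y*. Confirmed.

39


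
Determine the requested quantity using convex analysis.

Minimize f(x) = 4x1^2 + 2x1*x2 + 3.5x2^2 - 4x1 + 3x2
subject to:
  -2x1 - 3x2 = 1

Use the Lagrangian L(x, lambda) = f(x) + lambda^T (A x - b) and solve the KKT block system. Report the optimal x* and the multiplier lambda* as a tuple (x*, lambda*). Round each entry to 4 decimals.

Form the Lagrangian:
  L(x, lambda) = (1/2) x^T Q x + c^T x + lambda^T (A x - b)
Stationarity (grad_x L = 0): Q x + c + A^T lambda = 0.
Primal feasibility: A x = b.

This gives the KKT block system:
  [ Q   A^T ] [ x     ]   [-c ]
  [ A    0  ] [ lambda ] = [ b ]

Solving the linear system:
  x*      = (0.6053, -0.7368)
  lambda* = (-0.3158)
  f(x*)   = -2.1579

x* = (0.6053, -0.7368), lambda* = (-0.3158)
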